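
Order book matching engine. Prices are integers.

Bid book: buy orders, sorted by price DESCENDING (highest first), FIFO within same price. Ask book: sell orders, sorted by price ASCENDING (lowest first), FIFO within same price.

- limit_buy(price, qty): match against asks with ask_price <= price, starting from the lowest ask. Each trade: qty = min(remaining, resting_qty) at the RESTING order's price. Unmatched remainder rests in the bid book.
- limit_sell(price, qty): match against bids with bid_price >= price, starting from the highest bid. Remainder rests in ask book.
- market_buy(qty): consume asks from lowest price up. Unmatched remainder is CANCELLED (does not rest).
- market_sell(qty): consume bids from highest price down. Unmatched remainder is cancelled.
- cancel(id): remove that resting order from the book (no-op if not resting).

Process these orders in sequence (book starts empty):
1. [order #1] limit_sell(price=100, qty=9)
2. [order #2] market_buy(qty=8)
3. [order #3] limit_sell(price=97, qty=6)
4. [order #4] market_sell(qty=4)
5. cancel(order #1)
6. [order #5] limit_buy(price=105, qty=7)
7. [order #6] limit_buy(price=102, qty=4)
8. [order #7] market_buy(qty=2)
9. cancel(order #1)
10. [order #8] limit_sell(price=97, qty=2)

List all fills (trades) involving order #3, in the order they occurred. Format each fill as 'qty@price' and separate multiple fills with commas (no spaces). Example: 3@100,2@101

Answer: 6@97

Derivation:
After op 1 [order #1] limit_sell(price=100, qty=9): fills=none; bids=[-] asks=[#1:9@100]
After op 2 [order #2] market_buy(qty=8): fills=#2x#1:8@100; bids=[-] asks=[#1:1@100]
After op 3 [order #3] limit_sell(price=97, qty=6): fills=none; bids=[-] asks=[#3:6@97 #1:1@100]
After op 4 [order #4] market_sell(qty=4): fills=none; bids=[-] asks=[#3:6@97 #1:1@100]
After op 5 cancel(order #1): fills=none; bids=[-] asks=[#3:6@97]
After op 6 [order #5] limit_buy(price=105, qty=7): fills=#5x#3:6@97; bids=[#5:1@105] asks=[-]
After op 7 [order #6] limit_buy(price=102, qty=4): fills=none; bids=[#5:1@105 #6:4@102] asks=[-]
After op 8 [order #7] market_buy(qty=2): fills=none; bids=[#5:1@105 #6:4@102] asks=[-]
After op 9 cancel(order #1): fills=none; bids=[#5:1@105 #6:4@102] asks=[-]
After op 10 [order #8] limit_sell(price=97, qty=2): fills=#5x#8:1@105 #6x#8:1@102; bids=[#6:3@102] asks=[-]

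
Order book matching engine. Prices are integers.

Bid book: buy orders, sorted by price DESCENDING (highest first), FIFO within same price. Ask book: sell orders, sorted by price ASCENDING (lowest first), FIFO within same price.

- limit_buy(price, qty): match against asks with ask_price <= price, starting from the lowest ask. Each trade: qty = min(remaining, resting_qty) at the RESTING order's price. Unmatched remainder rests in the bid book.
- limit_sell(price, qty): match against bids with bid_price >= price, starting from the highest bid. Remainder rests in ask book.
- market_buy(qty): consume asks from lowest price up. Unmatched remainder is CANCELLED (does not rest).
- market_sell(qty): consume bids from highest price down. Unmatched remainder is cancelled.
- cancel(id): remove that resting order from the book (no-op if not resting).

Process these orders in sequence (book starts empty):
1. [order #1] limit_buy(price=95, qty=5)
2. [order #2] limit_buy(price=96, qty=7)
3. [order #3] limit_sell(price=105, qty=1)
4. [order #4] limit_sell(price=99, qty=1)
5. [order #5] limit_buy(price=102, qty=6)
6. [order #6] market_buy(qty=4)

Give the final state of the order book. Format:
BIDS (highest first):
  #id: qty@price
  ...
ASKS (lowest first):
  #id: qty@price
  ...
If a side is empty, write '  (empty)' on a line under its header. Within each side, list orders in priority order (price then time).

After op 1 [order #1] limit_buy(price=95, qty=5): fills=none; bids=[#1:5@95] asks=[-]
After op 2 [order #2] limit_buy(price=96, qty=7): fills=none; bids=[#2:7@96 #1:5@95] asks=[-]
After op 3 [order #3] limit_sell(price=105, qty=1): fills=none; bids=[#2:7@96 #1:5@95] asks=[#3:1@105]
After op 4 [order #4] limit_sell(price=99, qty=1): fills=none; bids=[#2:7@96 #1:5@95] asks=[#4:1@99 #3:1@105]
After op 5 [order #5] limit_buy(price=102, qty=6): fills=#5x#4:1@99; bids=[#5:5@102 #2:7@96 #1:5@95] asks=[#3:1@105]
After op 6 [order #6] market_buy(qty=4): fills=#6x#3:1@105; bids=[#5:5@102 #2:7@96 #1:5@95] asks=[-]

Answer: BIDS (highest first):
  #5: 5@102
  #2: 7@96
  #1: 5@95
ASKS (lowest first):
  (empty)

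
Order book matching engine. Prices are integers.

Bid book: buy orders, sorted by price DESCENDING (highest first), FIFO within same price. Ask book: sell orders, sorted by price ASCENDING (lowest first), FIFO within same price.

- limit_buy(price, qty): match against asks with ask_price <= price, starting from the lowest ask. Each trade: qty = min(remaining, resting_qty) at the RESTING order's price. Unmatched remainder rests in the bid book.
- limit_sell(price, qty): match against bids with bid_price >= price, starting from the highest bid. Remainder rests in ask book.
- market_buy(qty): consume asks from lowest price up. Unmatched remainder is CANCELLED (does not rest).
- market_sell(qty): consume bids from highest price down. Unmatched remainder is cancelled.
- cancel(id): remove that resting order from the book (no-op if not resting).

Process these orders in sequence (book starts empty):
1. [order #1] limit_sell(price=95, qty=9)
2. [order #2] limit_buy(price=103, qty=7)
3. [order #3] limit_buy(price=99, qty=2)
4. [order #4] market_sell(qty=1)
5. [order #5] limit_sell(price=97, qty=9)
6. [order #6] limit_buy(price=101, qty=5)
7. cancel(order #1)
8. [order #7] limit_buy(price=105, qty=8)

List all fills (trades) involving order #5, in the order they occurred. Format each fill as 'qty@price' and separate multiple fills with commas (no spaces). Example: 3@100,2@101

Answer: 5@97,4@97

Derivation:
After op 1 [order #1] limit_sell(price=95, qty=9): fills=none; bids=[-] asks=[#1:9@95]
After op 2 [order #2] limit_buy(price=103, qty=7): fills=#2x#1:7@95; bids=[-] asks=[#1:2@95]
After op 3 [order #3] limit_buy(price=99, qty=2): fills=#3x#1:2@95; bids=[-] asks=[-]
After op 4 [order #4] market_sell(qty=1): fills=none; bids=[-] asks=[-]
After op 5 [order #5] limit_sell(price=97, qty=9): fills=none; bids=[-] asks=[#5:9@97]
After op 6 [order #6] limit_buy(price=101, qty=5): fills=#6x#5:5@97; bids=[-] asks=[#5:4@97]
After op 7 cancel(order #1): fills=none; bids=[-] asks=[#5:4@97]
After op 8 [order #7] limit_buy(price=105, qty=8): fills=#7x#5:4@97; bids=[#7:4@105] asks=[-]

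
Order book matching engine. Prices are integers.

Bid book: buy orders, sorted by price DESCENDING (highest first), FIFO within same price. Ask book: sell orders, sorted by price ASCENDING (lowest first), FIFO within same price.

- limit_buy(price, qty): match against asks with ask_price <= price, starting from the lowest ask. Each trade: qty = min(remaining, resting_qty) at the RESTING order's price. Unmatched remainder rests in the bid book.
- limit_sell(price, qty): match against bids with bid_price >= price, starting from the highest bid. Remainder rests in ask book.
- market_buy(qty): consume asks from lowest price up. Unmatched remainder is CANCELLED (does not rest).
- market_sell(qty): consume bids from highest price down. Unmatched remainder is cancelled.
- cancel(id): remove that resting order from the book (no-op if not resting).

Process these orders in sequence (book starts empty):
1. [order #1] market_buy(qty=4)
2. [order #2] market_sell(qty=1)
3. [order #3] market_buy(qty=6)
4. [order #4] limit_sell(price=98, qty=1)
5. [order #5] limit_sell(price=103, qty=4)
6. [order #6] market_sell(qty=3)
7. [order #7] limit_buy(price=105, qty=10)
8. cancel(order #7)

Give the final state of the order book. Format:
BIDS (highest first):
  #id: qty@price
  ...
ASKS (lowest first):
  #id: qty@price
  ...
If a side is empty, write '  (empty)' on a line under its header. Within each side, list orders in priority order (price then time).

After op 1 [order #1] market_buy(qty=4): fills=none; bids=[-] asks=[-]
After op 2 [order #2] market_sell(qty=1): fills=none; bids=[-] asks=[-]
After op 3 [order #3] market_buy(qty=6): fills=none; bids=[-] asks=[-]
After op 4 [order #4] limit_sell(price=98, qty=1): fills=none; bids=[-] asks=[#4:1@98]
After op 5 [order #5] limit_sell(price=103, qty=4): fills=none; bids=[-] asks=[#4:1@98 #5:4@103]
After op 6 [order #6] market_sell(qty=3): fills=none; bids=[-] asks=[#4:1@98 #5:4@103]
After op 7 [order #7] limit_buy(price=105, qty=10): fills=#7x#4:1@98 #7x#5:4@103; bids=[#7:5@105] asks=[-]
After op 8 cancel(order #7): fills=none; bids=[-] asks=[-]

Answer: BIDS (highest first):
  (empty)
ASKS (lowest first):
  (empty)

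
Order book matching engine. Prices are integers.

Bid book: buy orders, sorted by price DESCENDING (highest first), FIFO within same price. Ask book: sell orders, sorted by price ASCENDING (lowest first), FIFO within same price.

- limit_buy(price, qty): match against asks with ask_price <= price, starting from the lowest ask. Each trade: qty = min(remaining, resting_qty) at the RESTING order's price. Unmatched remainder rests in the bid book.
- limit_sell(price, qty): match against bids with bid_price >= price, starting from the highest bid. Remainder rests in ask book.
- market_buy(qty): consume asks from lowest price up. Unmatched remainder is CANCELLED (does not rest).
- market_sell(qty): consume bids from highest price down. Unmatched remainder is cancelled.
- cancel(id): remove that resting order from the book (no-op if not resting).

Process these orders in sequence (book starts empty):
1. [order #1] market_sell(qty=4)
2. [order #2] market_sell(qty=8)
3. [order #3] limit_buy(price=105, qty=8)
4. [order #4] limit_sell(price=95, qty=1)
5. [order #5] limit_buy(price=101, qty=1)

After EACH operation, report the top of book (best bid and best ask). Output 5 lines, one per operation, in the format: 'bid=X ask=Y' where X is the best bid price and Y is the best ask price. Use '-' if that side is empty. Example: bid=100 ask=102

After op 1 [order #1] market_sell(qty=4): fills=none; bids=[-] asks=[-]
After op 2 [order #2] market_sell(qty=8): fills=none; bids=[-] asks=[-]
After op 3 [order #3] limit_buy(price=105, qty=8): fills=none; bids=[#3:8@105] asks=[-]
After op 4 [order #4] limit_sell(price=95, qty=1): fills=#3x#4:1@105; bids=[#3:7@105] asks=[-]
After op 5 [order #5] limit_buy(price=101, qty=1): fills=none; bids=[#3:7@105 #5:1@101] asks=[-]

Answer: bid=- ask=-
bid=- ask=-
bid=105 ask=-
bid=105 ask=-
bid=105 ask=-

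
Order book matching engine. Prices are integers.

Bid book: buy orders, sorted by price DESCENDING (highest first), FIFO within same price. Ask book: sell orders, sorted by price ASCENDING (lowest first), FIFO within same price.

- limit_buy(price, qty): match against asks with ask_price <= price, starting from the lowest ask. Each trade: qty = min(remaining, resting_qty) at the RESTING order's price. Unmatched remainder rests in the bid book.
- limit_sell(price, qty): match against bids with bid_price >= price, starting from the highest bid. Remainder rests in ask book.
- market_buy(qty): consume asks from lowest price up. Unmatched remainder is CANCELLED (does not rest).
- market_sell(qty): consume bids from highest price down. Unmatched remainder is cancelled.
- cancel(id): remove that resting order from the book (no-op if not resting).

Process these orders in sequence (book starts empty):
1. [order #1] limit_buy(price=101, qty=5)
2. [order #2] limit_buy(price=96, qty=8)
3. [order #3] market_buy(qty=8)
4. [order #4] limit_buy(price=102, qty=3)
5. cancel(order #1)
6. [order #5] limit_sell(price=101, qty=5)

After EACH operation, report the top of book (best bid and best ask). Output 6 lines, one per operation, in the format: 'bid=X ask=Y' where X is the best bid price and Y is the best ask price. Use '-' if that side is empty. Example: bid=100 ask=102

After op 1 [order #1] limit_buy(price=101, qty=5): fills=none; bids=[#1:5@101] asks=[-]
After op 2 [order #2] limit_buy(price=96, qty=8): fills=none; bids=[#1:5@101 #2:8@96] asks=[-]
After op 3 [order #3] market_buy(qty=8): fills=none; bids=[#1:5@101 #2:8@96] asks=[-]
After op 4 [order #4] limit_buy(price=102, qty=3): fills=none; bids=[#4:3@102 #1:5@101 #2:8@96] asks=[-]
After op 5 cancel(order #1): fills=none; bids=[#4:3@102 #2:8@96] asks=[-]
After op 6 [order #5] limit_sell(price=101, qty=5): fills=#4x#5:3@102; bids=[#2:8@96] asks=[#5:2@101]

Answer: bid=101 ask=-
bid=101 ask=-
bid=101 ask=-
bid=102 ask=-
bid=102 ask=-
bid=96 ask=101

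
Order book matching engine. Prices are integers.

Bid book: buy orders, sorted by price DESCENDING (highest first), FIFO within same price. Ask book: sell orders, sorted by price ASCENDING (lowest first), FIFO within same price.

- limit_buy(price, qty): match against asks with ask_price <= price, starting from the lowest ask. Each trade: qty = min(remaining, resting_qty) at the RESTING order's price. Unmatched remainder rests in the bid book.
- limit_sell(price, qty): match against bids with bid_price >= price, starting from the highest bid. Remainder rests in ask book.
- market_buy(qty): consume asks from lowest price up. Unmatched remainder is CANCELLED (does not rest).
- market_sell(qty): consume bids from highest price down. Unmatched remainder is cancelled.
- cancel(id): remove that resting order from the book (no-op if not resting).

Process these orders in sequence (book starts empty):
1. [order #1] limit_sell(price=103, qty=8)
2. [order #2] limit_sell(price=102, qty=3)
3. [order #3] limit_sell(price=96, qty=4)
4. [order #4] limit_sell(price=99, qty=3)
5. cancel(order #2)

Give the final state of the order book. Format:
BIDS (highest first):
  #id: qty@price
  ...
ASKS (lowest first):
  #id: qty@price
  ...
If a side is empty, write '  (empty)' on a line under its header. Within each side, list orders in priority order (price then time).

Answer: BIDS (highest first):
  (empty)
ASKS (lowest first):
  #3: 4@96
  #4: 3@99
  #1: 8@103

Derivation:
After op 1 [order #1] limit_sell(price=103, qty=8): fills=none; bids=[-] asks=[#1:8@103]
After op 2 [order #2] limit_sell(price=102, qty=3): fills=none; bids=[-] asks=[#2:3@102 #1:8@103]
After op 3 [order #3] limit_sell(price=96, qty=4): fills=none; bids=[-] asks=[#3:4@96 #2:3@102 #1:8@103]
After op 4 [order #4] limit_sell(price=99, qty=3): fills=none; bids=[-] asks=[#3:4@96 #4:3@99 #2:3@102 #1:8@103]
After op 5 cancel(order #2): fills=none; bids=[-] asks=[#3:4@96 #4:3@99 #1:8@103]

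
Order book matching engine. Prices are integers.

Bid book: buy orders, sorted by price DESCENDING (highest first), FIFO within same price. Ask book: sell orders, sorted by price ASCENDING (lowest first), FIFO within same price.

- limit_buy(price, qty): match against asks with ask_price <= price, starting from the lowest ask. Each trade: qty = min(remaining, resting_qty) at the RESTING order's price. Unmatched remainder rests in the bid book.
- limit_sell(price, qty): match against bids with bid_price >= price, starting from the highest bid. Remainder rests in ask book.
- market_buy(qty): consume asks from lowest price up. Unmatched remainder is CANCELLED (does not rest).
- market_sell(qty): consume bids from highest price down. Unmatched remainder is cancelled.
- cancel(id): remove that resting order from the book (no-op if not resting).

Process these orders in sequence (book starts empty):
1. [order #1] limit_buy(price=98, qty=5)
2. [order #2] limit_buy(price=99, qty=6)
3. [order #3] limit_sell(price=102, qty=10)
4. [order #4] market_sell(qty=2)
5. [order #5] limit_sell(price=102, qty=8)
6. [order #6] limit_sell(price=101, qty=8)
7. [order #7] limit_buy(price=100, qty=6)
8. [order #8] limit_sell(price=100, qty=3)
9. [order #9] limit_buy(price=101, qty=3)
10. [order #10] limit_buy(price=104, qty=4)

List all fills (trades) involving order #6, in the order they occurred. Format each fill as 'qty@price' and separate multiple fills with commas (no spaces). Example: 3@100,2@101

After op 1 [order #1] limit_buy(price=98, qty=5): fills=none; bids=[#1:5@98] asks=[-]
After op 2 [order #2] limit_buy(price=99, qty=6): fills=none; bids=[#2:6@99 #1:5@98] asks=[-]
After op 3 [order #3] limit_sell(price=102, qty=10): fills=none; bids=[#2:6@99 #1:5@98] asks=[#3:10@102]
After op 4 [order #4] market_sell(qty=2): fills=#2x#4:2@99; bids=[#2:4@99 #1:5@98] asks=[#3:10@102]
After op 5 [order #5] limit_sell(price=102, qty=8): fills=none; bids=[#2:4@99 #1:5@98] asks=[#3:10@102 #5:8@102]
After op 6 [order #6] limit_sell(price=101, qty=8): fills=none; bids=[#2:4@99 #1:5@98] asks=[#6:8@101 #3:10@102 #5:8@102]
After op 7 [order #7] limit_buy(price=100, qty=6): fills=none; bids=[#7:6@100 #2:4@99 #1:5@98] asks=[#6:8@101 #3:10@102 #5:8@102]
After op 8 [order #8] limit_sell(price=100, qty=3): fills=#7x#8:3@100; bids=[#7:3@100 #2:4@99 #1:5@98] asks=[#6:8@101 #3:10@102 #5:8@102]
After op 9 [order #9] limit_buy(price=101, qty=3): fills=#9x#6:3@101; bids=[#7:3@100 #2:4@99 #1:5@98] asks=[#6:5@101 #3:10@102 #5:8@102]
After op 10 [order #10] limit_buy(price=104, qty=4): fills=#10x#6:4@101; bids=[#7:3@100 #2:4@99 #1:5@98] asks=[#6:1@101 #3:10@102 #5:8@102]

Answer: 3@101,4@101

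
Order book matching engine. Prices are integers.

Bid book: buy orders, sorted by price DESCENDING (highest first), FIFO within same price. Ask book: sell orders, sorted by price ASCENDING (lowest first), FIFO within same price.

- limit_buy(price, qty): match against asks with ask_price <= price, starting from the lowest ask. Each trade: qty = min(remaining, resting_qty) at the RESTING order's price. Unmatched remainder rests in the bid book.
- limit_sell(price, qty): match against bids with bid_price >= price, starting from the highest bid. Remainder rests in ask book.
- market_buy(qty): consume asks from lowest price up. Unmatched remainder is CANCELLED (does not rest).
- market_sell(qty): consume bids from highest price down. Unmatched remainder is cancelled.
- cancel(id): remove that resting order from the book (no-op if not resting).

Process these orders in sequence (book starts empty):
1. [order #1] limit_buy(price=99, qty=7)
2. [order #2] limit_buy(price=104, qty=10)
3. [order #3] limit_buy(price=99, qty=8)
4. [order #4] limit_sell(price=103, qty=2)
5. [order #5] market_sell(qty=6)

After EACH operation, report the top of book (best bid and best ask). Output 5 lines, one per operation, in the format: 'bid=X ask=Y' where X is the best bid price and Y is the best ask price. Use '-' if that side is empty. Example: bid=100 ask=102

Answer: bid=99 ask=-
bid=104 ask=-
bid=104 ask=-
bid=104 ask=-
bid=104 ask=-

Derivation:
After op 1 [order #1] limit_buy(price=99, qty=7): fills=none; bids=[#1:7@99] asks=[-]
After op 2 [order #2] limit_buy(price=104, qty=10): fills=none; bids=[#2:10@104 #1:7@99] asks=[-]
After op 3 [order #3] limit_buy(price=99, qty=8): fills=none; bids=[#2:10@104 #1:7@99 #3:8@99] asks=[-]
After op 4 [order #4] limit_sell(price=103, qty=2): fills=#2x#4:2@104; bids=[#2:8@104 #1:7@99 #3:8@99] asks=[-]
After op 5 [order #5] market_sell(qty=6): fills=#2x#5:6@104; bids=[#2:2@104 #1:7@99 #3:8@99] asks=[-]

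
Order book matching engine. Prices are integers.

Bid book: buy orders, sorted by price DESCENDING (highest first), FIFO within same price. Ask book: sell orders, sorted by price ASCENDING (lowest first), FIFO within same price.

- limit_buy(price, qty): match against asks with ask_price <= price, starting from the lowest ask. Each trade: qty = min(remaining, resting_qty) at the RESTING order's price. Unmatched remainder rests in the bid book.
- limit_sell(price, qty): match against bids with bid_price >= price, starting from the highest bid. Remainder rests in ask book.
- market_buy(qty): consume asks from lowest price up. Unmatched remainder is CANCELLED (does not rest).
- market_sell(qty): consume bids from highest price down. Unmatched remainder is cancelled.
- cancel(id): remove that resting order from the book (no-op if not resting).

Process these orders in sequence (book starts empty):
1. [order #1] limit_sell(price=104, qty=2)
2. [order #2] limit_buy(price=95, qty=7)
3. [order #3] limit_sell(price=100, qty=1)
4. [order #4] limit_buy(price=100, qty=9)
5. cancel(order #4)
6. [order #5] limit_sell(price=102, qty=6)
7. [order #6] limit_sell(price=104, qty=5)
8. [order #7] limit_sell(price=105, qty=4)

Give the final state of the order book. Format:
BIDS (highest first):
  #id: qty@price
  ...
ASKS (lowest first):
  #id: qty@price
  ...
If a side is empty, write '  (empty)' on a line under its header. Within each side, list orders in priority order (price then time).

Answer: BIDS (highest first):
  #2: 7@95
ASKS (lowest first):
  #5: 6@102
  #1: 2@104
  #6: 5@104
  #7: 4@105

Derivation:
After op 1 [order #1] limit_sell(price=104, qty=2): fills=none; bids=[-] asks=[#1:2@104]
After op 2 [order #2] limit_buy(price=95, qty=7): fills=none; bids=[#2:7@95] asks=[#1:2@104]
After op 3 [order #3] limit_sell(price=100, qty=1): fills=none; bids=[#2:7@95] asks=[#3:1@100 #1:2@104]
After op 4 [order #4] limit_buy(price=100, qty=9): fills=#4x#3:1@100; bids=[#4:8@100 #2:7@95] asks=[#1:2@104]
After op 5 cancel(order #4): fills=none; bids=[#2:7@95] asks=[#1:2@104]
After op 6 [order #5] limit_sell(price=102, qty=6): fills=none; bids=[#2:7@95] asks=[#5:6@102 #1:2@104]
After op 7 [order #6] limit_sell(price=104, qty=5): fills=none; bids=[#2:7@95] asks=[#5:6@102 #1:2@104 #6:5@104]
After op 8 [order #7] limit_sell(price=105, qty=4): fills=none; bids=[#2:7@95] asks=[#5:6@102 #1:2@104 #6:5@104 #7:4@105]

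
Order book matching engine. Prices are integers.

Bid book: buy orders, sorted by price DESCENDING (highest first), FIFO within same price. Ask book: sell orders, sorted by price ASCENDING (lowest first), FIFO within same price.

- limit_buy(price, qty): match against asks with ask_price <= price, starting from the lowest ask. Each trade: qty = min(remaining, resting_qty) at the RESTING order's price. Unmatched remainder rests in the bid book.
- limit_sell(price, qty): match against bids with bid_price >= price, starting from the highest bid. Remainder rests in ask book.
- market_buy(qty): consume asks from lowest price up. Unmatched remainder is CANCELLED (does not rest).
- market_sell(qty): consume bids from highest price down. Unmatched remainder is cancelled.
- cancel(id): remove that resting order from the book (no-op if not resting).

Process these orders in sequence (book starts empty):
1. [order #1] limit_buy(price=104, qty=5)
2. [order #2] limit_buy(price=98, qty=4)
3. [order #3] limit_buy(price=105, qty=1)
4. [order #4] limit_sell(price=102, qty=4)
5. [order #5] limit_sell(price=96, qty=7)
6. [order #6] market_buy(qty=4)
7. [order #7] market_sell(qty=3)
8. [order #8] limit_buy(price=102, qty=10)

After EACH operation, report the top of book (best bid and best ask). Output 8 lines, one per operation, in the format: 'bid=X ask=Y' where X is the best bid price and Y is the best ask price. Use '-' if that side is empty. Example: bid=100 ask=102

After op 1 [order #1] limit_buy(price=104, qty=5): fills=none; bids=[#1:5@104] asks=[-]
After op 2 [order #2] limit_buy(price=98, qty=4): fills=none; bids=[#1:5@104 #2:4@98] asks=[-]
After op 3 [order #3] limit_buy(price=105, qty=1): fills=none; bids=[#3:1@105 #1:5@104 #2:4@98] asks=[-]
After op 4 [order #4] limit_sell(price=102, qty=4): fills=#3x#4:1@105 #1x#4:3@104; bids=[#1:2@104 #2:4@98] asks=[-]
After op 5 [order #5] limit_sell(price=96, qty=7): fills=#1x#5:2@104 #2x#5:4@98; bids=[-] asks=[#5:1@96]
After op 6 [order #6] market_buy(qty=4): fills=#6x#5:1@96; bids=[-] asks=[-]
After op 7 [order #7] market_sell(qty=3): fills=none; bids=[-] asks=[-]
After op 8 [order #8] limit_buy(price=102, qty=10): fills=none; bids=[#8:10@102] asks=[-]

Answer: bid=104 ask=-
bid=104 ask=-
bid=105 ask=-
bid=104 ask=-
bid=- ask=96
bid=- ask=-
bid=- ask=-
bid=102 ask=-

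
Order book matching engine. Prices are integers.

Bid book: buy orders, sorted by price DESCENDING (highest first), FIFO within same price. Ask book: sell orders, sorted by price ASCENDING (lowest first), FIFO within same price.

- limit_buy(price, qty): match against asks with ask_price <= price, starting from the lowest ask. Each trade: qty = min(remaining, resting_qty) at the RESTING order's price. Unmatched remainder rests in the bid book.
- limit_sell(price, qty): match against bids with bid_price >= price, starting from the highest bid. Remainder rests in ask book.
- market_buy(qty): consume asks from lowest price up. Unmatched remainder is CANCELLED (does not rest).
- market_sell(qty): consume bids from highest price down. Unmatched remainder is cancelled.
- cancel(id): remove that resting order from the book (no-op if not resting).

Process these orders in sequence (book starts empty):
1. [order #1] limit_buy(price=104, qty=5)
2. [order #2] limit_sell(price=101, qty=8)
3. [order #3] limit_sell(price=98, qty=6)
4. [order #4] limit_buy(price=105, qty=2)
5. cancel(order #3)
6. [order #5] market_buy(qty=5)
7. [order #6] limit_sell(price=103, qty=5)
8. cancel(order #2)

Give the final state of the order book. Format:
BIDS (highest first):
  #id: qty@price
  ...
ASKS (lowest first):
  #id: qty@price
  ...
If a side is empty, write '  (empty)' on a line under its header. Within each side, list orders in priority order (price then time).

After op 1 [order #1] limit_buy(price=104, qty=5): fills=none; bids=[#1:5@104] asks=[-]
After op 2 [order #2] limit_sell(price=101, qty=8): fills=#1x#2:5@104; bids=[-] asks=[#2:3@101]
After op 3 [order #3] limit_sell(price=98, qty=6): fills=none; bids=[-] asks=[#3:6@98 #2:3@101]
After op 4 [order #4] limit_buy(price=105, qty=2): fills=#4x#3:2@98; bids=[-] asks=[#3:4@98 #2:3@101]
After op 5 cancel(order #3): fills=none; bids=[-] asks=[#2:3@101]
After op 6 [order #5] market_buy(qty=5): fills=#5x#2:3@101; bids=[-] asks=[-]
After op 7 [order #6] limit_sell(price=103, qty=5): fills=none; bids=[-] asks=[#6:5@103]
After op 8 cancel(order #2): fills=none; bids=[-] asks=[#6:5@103]

Answer: BIDS (highest first):
  (empty)
ASKS (lowest first):
  #6: 5@103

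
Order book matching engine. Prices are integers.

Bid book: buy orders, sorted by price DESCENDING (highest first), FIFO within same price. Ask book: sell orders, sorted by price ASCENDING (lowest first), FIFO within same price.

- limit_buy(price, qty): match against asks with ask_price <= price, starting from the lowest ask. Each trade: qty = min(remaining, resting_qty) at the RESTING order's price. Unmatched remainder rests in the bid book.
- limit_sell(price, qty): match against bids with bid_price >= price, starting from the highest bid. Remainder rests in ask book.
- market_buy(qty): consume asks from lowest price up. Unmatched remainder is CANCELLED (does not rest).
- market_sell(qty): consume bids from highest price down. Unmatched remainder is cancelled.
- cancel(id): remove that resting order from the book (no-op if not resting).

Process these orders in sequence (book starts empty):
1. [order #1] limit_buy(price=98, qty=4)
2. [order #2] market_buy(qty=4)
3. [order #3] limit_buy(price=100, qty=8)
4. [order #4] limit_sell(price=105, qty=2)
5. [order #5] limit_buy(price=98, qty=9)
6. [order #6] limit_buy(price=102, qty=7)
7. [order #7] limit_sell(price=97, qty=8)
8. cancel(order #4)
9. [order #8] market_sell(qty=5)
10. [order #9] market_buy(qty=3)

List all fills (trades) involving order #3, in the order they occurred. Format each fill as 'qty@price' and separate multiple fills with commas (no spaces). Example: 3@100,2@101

After op 1 [order #1] limit_buy(price=98, qty=4): fills=none; bids=[#1:4@98] asks=[-]
After op 2 [order #2] market_buy(qty=4): fills=none; bids=[#1:4@98] asks=[-]
After op 3 [order #3] limit_buy(price=100, qty=8): fills=none; bids=[#3:8@100 #1:4@98] asks=[-]
After op 4 [order #4] limit_sell(price=105, qty=2): fills=none; bids=[#3:8@100 #1:4@98] asks=[#4:2@105]
After op 5 [order #5] limit_buy(price=98, qty=9): fills=none; bids=[#3:8@100 #1:4@98 #5:9@98] asks=[#4:2@105]
After op 6 [order #6] limit_buy(price=102, qty=7): fills=none; bids=[#6:7@102 #3:8@100 #1:4@98 #5:9@98] asks=[#4:2@105]
After op 7 [order #7] limit_sell(price=97, qty=8): fills=#6x#7:7@102 #3x#7:1@100; bids=[#3:7@100 #1:4@98 #5:9@98] asks=[#4:2@105]
After op 8 cancel(order #4): fills=none; bids=[#3:7@100 #1:4@98 #5:9@98] asks=[-]
After op 9 [order #8] market_sell(qty=5): fills=#3x#8:5@100; bids=[#3:2@100 #1:4@98 #5:9@98] asks=[-]
After op 10 [order #9] market_buy(qty=3): fills=none; bids=[#3:2@100 #1:4@98 #5:9@98] asks=[-]

Answer: 1@100,5@100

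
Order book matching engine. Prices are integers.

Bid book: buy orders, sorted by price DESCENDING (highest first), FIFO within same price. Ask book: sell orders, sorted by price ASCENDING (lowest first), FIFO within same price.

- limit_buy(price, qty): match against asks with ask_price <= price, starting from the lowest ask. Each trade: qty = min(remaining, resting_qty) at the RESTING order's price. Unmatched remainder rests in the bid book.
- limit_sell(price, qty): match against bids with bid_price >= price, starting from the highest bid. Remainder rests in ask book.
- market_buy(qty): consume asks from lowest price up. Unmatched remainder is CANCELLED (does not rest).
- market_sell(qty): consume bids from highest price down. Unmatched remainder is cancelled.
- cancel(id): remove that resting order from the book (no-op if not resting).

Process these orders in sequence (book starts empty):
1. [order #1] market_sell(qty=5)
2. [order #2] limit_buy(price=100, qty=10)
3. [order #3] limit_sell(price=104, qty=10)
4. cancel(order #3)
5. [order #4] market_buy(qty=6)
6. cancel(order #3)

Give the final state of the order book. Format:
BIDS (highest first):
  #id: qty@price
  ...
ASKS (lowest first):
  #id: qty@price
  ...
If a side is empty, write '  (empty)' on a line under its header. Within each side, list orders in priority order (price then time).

Answer: BIDS (highest first):
  #2: 10@100
ASKS (lowest first):
  (empty)

Derivation:
After op 1 [order #1] market_sell(qty=5): fills=none; bids=[-] asks=[-]
After op 2 [order #2] limit_buy(price=100, qty=10): fills=none; bids=[#2:10@100] asks=[-]
After op 3 [order #3] limit_sell(price=104, qty=10): fills=none; bids=[#2:10@100] asks=[#3:10@104]
After op 4 cancel(order #3): fills=none; bids=[#2:10@100] asks=[-]
After op 5 [order #4] market_buy(qty=6): fills=none; bids=[#2:10@100] asks=[-]
After op 6 cancel(order #3): fills=none; bids=[#2:10@100] asks=[-]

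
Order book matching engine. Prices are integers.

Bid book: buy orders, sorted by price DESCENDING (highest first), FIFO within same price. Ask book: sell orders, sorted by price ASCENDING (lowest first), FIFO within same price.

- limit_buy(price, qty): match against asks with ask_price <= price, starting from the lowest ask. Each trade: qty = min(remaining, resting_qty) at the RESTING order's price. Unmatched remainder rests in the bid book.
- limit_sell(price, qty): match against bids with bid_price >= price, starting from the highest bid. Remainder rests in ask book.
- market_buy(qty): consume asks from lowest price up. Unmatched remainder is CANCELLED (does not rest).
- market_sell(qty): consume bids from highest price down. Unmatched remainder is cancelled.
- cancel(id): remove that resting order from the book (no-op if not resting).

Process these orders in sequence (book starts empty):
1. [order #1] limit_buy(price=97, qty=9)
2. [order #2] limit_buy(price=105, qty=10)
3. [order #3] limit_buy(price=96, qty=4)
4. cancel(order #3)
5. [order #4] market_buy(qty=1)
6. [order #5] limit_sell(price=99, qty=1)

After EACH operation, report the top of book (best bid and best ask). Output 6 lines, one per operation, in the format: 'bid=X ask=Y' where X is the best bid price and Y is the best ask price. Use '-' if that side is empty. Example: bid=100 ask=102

Answer: bid=97 ask=-
bid=105 ask=-
bid=105 ask=-
bid=105 ask=-
bid=105 ask=-
bid=105 ask=-

Derivation:
After op 1 [order #1] limit_buy(price=97, qty=9): fills=none; bids=[#1:9@97] asks=[-]
After op 2 [order #2] limit_buy(price=105, qty=10): fills=none; bids=[#2:10@105 #1:9@97] asks=[-]
After op 3 [order #3] limit_buy(price=96, qty=4): fills=none; bids=[#2:10@105 #1:9@97 #3:4@96] asks=[-]
After op 4 cancel(order #3): fills=none; bids=[#2:10@105 #1:9@97] asks=[-]
After op 5 [order #4] market_buy(qty=1): fills=none; bids=[#2:10@105 #1:9@97] asks=[-]
After op 6 [order #5] limit_sell(price=99, qty=1): fills=#2x#5:1@105; bids=[#2:9@105 #1:9@97] asks=[-]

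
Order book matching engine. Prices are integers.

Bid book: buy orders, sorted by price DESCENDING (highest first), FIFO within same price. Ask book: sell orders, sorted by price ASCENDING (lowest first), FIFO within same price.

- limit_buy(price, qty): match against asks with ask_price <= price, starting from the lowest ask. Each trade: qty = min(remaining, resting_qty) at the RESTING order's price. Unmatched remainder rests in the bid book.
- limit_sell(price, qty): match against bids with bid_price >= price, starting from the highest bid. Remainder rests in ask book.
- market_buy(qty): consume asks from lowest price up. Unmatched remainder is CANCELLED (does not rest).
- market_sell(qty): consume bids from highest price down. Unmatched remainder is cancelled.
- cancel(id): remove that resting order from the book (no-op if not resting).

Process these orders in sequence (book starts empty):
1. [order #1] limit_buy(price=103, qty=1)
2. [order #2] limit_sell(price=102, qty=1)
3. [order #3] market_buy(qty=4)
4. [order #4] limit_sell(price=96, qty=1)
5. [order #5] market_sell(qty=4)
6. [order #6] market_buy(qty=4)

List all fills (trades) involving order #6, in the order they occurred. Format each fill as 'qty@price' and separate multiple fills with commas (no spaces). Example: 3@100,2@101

After op 1 [order #1] limit_buy(price=103, qty=1): fills=none; bids=[#1:1@103] asks=[-]
After op 2 [order #2] limit_sell(price=102, qty=1): fills=#1x#2:1@103; bids=[-] asks=[-]
After op 3 [order #3] market_buy(qty=4): fills=none; bids=[-] asks=[-]
After op 4 [order #4] limit_sell(price=96, qty=1): fills=none; bids=[-] asks=[#4:1@96]
After op 5 [order #5] market_sell(qty=4): fills=none; bids=[-] asks=[#4:1@96]
After op 6 [order #6] market_buy(qty=4): fills=#6x#4:1@96; bids=[-] asks=[-]

Answer: 1@96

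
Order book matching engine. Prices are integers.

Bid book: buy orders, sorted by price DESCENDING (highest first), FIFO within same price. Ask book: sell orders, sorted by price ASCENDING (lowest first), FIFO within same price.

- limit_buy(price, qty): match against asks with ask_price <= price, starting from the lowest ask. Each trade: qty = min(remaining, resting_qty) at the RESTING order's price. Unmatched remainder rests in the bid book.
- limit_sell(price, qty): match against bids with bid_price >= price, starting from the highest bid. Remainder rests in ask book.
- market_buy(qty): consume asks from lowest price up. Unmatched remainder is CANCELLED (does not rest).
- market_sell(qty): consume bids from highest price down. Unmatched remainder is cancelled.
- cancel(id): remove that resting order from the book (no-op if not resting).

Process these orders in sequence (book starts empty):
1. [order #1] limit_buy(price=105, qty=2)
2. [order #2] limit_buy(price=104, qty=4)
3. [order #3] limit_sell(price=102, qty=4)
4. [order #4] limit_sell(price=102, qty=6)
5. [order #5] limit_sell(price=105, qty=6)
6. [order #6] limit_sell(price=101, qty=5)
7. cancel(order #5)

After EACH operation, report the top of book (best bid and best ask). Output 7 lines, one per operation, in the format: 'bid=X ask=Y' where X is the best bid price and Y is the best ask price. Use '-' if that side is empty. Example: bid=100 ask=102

After op 1 [order #1] limit_buy(price=105, qty=2): fills=none; bids=[#1:2@105] asks=[-]
After op 2 [order #2] limit_buy(price=104, qty=4): fills=none; bids=[#1:2@105 #2:4@104] asks=[-]
After op 3 [order #3] limit_sell(price=102, qty=4): fills=#1x#3:2@105 #2x#3:2@104; bids=[#2:2@104] asks=[-]
After op 4 [order #4] limit_sell(price=102, qty=6): fills=#2x#4:2@104; bids=[-] asks=[#4:4@102]
After op 5 [order #5] limit_sell(price=105, qty=6): fills=none; bids=[-] asks=[#4:4@102 #5:6@105]
After op 6 [order #6] limit_sell(price=101, qty=5): fills=none; bids=[-] asks=[#6:5@101 #4:4@102 #5:6@105]
After op 7 cancel(order #5): fills=none; bids=[-] asks=[#6:5@101 #4:4@102]

Answer: bid=105 ask=-
bid=105 ask=-
bid=104 ask=-
bid=- ask=102
bid=- ask=102
bid=- ask=101
bid=- ask=101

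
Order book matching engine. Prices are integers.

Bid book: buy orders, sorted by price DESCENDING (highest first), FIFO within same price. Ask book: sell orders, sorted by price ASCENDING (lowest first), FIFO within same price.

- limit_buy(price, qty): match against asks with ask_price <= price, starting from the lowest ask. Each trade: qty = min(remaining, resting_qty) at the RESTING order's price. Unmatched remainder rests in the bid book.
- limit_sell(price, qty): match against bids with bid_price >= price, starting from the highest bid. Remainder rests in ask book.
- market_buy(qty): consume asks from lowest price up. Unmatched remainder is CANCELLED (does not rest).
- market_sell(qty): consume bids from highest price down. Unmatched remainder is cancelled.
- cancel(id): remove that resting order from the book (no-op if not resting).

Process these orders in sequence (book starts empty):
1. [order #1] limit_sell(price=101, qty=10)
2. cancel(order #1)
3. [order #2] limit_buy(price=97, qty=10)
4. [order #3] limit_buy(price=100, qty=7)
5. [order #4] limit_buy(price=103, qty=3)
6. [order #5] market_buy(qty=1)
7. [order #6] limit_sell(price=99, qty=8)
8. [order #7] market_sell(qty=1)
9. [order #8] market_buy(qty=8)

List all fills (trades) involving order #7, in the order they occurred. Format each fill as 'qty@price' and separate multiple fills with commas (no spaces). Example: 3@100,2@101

Answer: 1@100

Derivation:
After op 1 [order #1] limit_sell(price=101, qty=10): fills=none; bids=[-] asks=[#1:10@101]
After op 2 cancel(order #1): fills=none; bids=[-] asks=[-]
After op 3 [order #2] limit_buy(price=97, qty=10): fills=none; bids=[#2:10@97] asks=[-]
After op 4 [order #3] limit_buy(price=100, qty=7): fills=none; bids=[#3:7@100 #2:10@97] asks=[-]
After op 5 [order #4] limit_buy(price=103, qty=3): fills=none; bids=[#4:3@103 #3:7@100 #2:10@97] asks=[-]
After op 6 [order #5] market_buy(qty=1): fills=none; bids=[#4:3@103 #3:7@100 #2:10@97] asks=[-]
After op 7 [order #6] limit_sell(price=99, qty=8): fills=#4x#6:3@103 #3x#6:5@100; bids=[#3:2@100 #2:10@97] asks=[-]
After op 8 [order #7] market_sell(qty=1): fills=#3x#7:1@100; bids=[#3:1@100 #2:10@97] asks=[-]
After op 9 [order #8] market_buy(qty=8): fills=none; bids=[#3:1@100 #2:10@97] asks=[-]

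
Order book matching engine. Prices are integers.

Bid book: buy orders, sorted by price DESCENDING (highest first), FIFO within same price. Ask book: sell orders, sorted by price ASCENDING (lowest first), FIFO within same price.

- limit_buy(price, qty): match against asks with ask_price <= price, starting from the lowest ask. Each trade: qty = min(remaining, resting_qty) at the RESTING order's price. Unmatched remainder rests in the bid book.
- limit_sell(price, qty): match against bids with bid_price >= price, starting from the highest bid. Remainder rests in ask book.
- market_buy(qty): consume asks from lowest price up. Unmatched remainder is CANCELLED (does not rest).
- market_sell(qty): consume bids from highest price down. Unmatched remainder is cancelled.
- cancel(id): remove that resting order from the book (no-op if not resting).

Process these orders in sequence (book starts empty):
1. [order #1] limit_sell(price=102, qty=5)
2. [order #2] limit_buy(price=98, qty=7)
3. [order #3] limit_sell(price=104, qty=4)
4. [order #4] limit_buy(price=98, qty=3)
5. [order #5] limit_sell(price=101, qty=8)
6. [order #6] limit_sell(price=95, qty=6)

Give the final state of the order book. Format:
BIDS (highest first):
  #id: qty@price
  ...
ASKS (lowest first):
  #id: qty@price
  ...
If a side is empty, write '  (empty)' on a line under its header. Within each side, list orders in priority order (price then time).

Answer: BIDS (highest first):
  #2: 1@98
  #4: 3@98
ASKS (lowest first):
  #5: 8@101
  #1: 5@102
  #3: 4@104

Derivation:
After op 1 [order #1] limit_sell(price=102, qty=5): fills=none; bids=[-] asks=[#1:5@102]
After op 2 [order #2] limit_buy(price=98, qty=7): fills=none; bids=[#2:7@98] asks=[#1:5@102]
After op 3 [order #3] limit_sell(price=104, qty=4): fills=none; bids=[#2:7@98] asks=[#1:5@102 #3:4@104]
After op 4 [order #4] limit_buy(price=98, qty=3): fills=none; bids=[#2:7@98 #4:3@98] asks=[#1:5@102 #3:4@104]
After op 5 [order #5] limit_sell(price=101, qty=8): fills=none; bids=[#2:7@98 #4:3@98] asks=[#5:8@101 #1:5@102 #3:4@104]
After op 6 [order #6] limit_sell(price=95, qty=6): fills=#2x#6:6@98; bids=[#2:1@98 #4:3@98] asks=[#5:8@101 #1:5@102 #3:4@104]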